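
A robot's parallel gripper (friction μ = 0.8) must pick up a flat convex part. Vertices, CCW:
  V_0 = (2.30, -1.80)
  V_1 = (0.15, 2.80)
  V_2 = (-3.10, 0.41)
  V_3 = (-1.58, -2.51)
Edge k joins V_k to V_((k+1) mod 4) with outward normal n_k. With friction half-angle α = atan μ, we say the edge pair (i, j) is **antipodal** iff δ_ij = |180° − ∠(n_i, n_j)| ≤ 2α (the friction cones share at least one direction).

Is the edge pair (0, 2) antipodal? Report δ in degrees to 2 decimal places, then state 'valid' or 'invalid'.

α = atan 0.8 = 38.66°;  2α = 77.32°
edge 0: e_0 = (-2.15, +4.60);  n_0 = (+0.9059, +0.4234)
edge 2: e_2 = (+1.52, -2.92);  n_2 = (-0.8870, -0.4617)
∠(n_0, n_2) = 177.55°
δ = |180° − 177.55°| = 2.45°
2.45° ≤ 2α = 77.32°  →  valid

δ = 2.45°, valid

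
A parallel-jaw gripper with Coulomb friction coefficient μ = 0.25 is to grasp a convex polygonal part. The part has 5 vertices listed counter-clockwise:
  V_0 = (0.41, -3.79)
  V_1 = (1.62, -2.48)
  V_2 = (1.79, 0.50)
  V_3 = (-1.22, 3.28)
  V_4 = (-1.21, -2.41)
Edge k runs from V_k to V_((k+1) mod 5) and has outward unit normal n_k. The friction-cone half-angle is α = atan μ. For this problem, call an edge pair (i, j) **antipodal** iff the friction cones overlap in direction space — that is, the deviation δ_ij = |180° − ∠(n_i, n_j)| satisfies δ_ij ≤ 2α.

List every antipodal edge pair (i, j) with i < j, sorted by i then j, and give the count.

count = 2; pairs: (1,3), (2,4)

α = atan 0.25 = 14.04°;  2α = 28.07°
n_0 = (+0.7346, -0.6785)
n_1 = (+0.9984, -0.0570)
n_2 = (+0.6785, +0.7346)
n_3 = (-1.0000, -0.0018)
n_4 = (-0.6485, -0.7612)
  (0,1): δ = 140.54°  ·
  (0,2): δ = 90.00°  ·
  (0,3): δ = 42.83°  ·
  (0,4): δ = 92.30°  ·
  (1,2): δ = 129.46°  ·
  (1,3): δ = 3.37°  ✓
  (1,4): δ = 52.84°  ·
  (2,3): δ = 47.17°  ·
  (2,4): δ = 2.30°  ✓
  (3,4): δ = 130.53°  ·
antipodal pairs: 2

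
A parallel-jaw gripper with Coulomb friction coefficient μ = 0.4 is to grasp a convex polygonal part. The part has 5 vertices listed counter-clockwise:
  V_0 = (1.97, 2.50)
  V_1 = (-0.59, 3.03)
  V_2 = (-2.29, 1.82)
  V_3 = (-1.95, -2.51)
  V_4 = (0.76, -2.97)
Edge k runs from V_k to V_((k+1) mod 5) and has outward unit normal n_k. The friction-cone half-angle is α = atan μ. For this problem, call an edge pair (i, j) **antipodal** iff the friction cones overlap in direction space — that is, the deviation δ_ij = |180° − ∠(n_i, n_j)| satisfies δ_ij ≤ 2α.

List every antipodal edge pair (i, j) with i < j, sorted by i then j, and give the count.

count = 3; pairs: (0,3), (1,4), (2,4)

α = atan 0.4 = 21.80°;  2α = 43.60°
n_0 = (+0.2027, +0.9792)
n_1 = (-0.5799, +0.8147)
n_2 = (-0.9969, -0.0783)
n_3 = (-0.1673, -0.9859)
n_4 = (+0.9764, -0.2160)
  (0,1): δ = 132.86°  ·
  (0,2): δ = 73.81°  ·
  (0,3): δ = 2.06°  ✓
  (0,4): δ = 89.22°  ·
  (1,2): δ = 120.95°  ·
  (1,3): δ = 45.08°  ·
  (1,4): δ = 42.08°  ✓
  (2,3): δ = 104.12°  ·
  (2,4): δ = 16.96°  ✓
  (3,4): δ = 92.84°  ·
antipodal pairs: 3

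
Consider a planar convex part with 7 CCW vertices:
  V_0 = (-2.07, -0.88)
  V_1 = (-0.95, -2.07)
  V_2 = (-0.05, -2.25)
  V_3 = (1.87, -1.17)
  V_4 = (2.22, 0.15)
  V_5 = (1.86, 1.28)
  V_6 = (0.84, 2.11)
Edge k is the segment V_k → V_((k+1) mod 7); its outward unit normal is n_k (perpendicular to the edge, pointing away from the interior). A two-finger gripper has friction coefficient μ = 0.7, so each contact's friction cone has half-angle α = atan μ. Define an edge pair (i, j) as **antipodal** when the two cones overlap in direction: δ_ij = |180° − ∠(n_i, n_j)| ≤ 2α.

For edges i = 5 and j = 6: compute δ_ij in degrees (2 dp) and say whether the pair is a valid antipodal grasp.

α = atan 0.7 = 34.99°;  2α = 69.98°
edge 5: e_5 = (-1.02, +0.83);  n_5 = (+0.6312, +0.7756)
edge 6: e_6 = (-2.91, -2.99);  n_6 = (-0.7166, +0.6975)
∠(n_5, n_6) = 84.91°
δ = |180° − 84.91°| = 95.09°
95.09° > 2α = 69.98°  →  invalid

δ = 95.09°, invalid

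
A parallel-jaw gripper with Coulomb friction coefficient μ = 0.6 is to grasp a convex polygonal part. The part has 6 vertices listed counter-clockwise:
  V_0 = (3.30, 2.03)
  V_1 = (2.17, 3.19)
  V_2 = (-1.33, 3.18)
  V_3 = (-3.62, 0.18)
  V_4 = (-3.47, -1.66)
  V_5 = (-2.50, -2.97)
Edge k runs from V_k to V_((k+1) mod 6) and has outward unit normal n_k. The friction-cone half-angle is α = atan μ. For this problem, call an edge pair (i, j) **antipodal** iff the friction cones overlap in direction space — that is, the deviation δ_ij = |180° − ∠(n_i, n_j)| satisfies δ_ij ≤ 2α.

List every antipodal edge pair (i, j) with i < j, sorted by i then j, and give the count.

count = 6; pairs: (0,3), (0,4), (1,4), (1,5), (2,5), (3,5)

α = atan 0.6 = 30.96°;  2α = 61.93°
n_0 = (+0.7163, +0.6978)
n_1 = (-0.0029, +1.0000)
n_2 = (-0.7949, +0.6068)
n_3 = (-0.9967, -0.0813)
n_4 = (-0.8037, -0.5951)
n_5 = (+0.6529, -0.7574)
  (0,1): δ = 134.09°  ·
  (0,2): δ = 81.61°  ·
  (0,3): δ = 39.59°  ✓
  (0,4): δ = 7.73°  ✓
  (0,5): δ = 86.51°  ·
  (1,2): δ = 127.52°  ·
  (1,3): δ = 85.50°  ·
  (1,4): δ = 53.65°  ✓
  (1,5): δ = 40.60°  ✓
  (2,3): δ = 137.98°  ·
  (2,4): δ = 106.13°  ·
  (2,5): δ = 11.88°  ✓
  (3,4): δ = 148.14°  ·
  (3,5): δ = 53.90°  ✓
  (4,5): δ = 85.75°  ·
antipodal pairs: 6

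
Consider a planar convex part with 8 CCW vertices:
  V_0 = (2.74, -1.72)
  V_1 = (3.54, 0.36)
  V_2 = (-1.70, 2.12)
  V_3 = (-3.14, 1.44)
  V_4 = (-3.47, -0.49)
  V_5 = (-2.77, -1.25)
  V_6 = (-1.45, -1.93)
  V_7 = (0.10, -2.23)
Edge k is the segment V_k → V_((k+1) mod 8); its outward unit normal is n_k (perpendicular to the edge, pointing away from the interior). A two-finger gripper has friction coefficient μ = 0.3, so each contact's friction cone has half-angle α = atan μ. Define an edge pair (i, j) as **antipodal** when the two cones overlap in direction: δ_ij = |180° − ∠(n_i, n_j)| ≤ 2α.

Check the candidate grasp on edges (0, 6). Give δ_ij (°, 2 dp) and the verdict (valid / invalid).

δ = 100.08°, invalid

α = atan 0.3 = 16.70°;  2α = 33.40°
edge 0: e_0 = (+0.80, +2.08);  n_0 = (+0.9333, -0.3590)
edge 6: e_6 = (+1.55, -0.30);  n_6 = (-0.1900, -0.9818)
∠(n_0, n_6) = 79.92°
δ = |180° − 79.92°| = 100.08°
100.08° > 2α = 33.40°  →  invalid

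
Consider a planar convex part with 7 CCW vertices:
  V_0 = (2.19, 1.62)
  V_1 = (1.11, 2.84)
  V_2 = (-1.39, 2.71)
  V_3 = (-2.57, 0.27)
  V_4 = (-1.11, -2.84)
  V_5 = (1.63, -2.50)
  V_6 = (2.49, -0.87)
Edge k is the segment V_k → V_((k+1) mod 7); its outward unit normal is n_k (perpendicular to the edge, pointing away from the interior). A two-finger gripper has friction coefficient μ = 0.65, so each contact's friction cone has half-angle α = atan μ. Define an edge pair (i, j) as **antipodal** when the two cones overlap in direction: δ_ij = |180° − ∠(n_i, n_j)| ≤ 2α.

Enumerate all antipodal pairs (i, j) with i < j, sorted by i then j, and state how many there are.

count = 9; pairs: (0,3), (0,4), (1,4), (1,5), (2,4), (2,5), (2,6), (3,5), (3,6)

α = atan 0.65 = 33.02°;  2α = 66.05°
n_0 = (+0.7488, +0.6628)
n_1 = (-0.0519, +0.9987)
n_2 = (-0.9003, +0.4354)
n_3 = (-0.9052, -0.4250)
n_4 = (+0.1231, -0.9924)
n_5 = (+0.8844, -0.4666)
n_6 = (+0.9928, +0.1196)
  (0,1): δ = 128.54°  ·
  (0,2): δ = 67.33°  ·
  (0,3): δ = 16.37°  ✓
  (0,4): δ = 55.56°  ✓
  (0,5): δ = 110.67°  ·
  (0,6): δ = 145.35°  ·
  (1,2): δ = 118.79°  ·
  (1,3): δ = 67.83°  ·
  (1,4): δ = 4.10°  ✓
  (1,5): δ = 59.21°  ✓
  (1,6): δ = 93.89°  ·
  (2,3): δ = 129.04°  ·
  (2,4): δ = 57.12°  ✓
  (2,5): δ = 2.01°  ✓
  (2,6): δ = 32.68°  ✓
  (3,4): δ = 108.07°  ·
  (3,5): δ = 52.96°  ✓
  (3,6): δ = 18.28°  ✓
  (4,5): δ = 124.89°  ·
  (4,6): δ = 90.20°  ·
  (5,6): δ = 145.31°  ·
antipodal pairs: 9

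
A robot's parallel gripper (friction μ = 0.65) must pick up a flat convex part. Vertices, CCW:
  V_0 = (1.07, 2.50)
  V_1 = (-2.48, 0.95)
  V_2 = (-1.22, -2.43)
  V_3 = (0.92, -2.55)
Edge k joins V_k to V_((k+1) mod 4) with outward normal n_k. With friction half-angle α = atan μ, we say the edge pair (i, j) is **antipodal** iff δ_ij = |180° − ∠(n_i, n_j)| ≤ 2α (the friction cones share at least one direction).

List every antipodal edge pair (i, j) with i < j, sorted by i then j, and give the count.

count = 3; pairs: (0,2), (0,3), (1,3)

α = atan 0.65 = 33.02°;  2α = 66.05°
n_0 = (-0.4001, +0.9165)
n_1 = (-0.9370, -0.3493)
n_2 = (-0.0560, -0.9984)
n_3 = (+0.9996, -0.0297)
  (0,1): δ = 93.14°  ·
  (0,2): δ = 26.80°  ✓
  (0,3): δ = 64.71°  ✓
  (1,2): δ = 113.65°  ·
  (1,3): δ = 22.15°  ✓
  (2,3): δ = 88.49°  ·
antipodal pairs: 3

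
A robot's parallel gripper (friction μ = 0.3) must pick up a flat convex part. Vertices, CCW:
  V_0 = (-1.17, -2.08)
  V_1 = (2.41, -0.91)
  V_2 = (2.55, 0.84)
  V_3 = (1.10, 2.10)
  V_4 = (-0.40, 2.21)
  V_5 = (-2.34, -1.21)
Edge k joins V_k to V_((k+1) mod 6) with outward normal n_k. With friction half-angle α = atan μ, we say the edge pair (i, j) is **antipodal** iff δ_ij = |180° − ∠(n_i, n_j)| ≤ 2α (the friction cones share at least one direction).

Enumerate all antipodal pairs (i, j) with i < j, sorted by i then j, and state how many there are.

α = atan 0.3 = 16.70°;  2α = 33.40°
n_0 = (+0.3106, -0.9505)
n_1 = (+0.9968, -0.0797)
n_2 = (+0.6559, +0.7548)
n_3 = (+0.0731, +0.9973)
n_4 = (-0.8698, +0.4934)
n_5 = (-0.5967, -0.8025)
  (0,1): δ = 112.67°  ·
  (0,2): δ = 59.09°  ·
  (0,3): δ = 22.29°  ✓
  (0,4): δ = 42.34°  ·
  (0,5): δ = 125.27°  ·
  (1,2): δ = 126.42°  ·
  (1,3): δ = 89.62°  ·
  (1,4): δ = 24.99°  ✓
  (1,5): δ = 57.94°  ·
  (2,3): δ = 143.20°  ·
  (2,4): δ = 78.57°  ·
  (2,5): δ = 4.36°  ✓
  (3,4): δ = 115.37°  ·
  (3,5): δ = 32.44°  ✓
  (4,5): δ = 97.07°  ·
antipodal pairs: 4

count = 4; pairs: (0,3), (1,4), (2,5), (3,5)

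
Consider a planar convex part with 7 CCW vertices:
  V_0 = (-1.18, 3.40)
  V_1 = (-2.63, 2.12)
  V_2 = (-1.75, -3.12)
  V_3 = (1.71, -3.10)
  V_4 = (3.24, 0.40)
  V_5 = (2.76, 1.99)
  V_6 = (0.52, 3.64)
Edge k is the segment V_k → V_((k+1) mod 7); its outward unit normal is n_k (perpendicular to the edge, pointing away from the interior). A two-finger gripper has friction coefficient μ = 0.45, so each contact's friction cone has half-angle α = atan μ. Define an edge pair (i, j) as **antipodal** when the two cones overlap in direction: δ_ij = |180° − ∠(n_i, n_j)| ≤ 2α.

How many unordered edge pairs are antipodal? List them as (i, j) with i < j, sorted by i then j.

α = atan 0.45 = 24.23°;  2α = 48.46°
n_0 = (-0.6618, +0.7497)
n_1 = (-0.9862, -0.1656)
n_2 = (+0.0058, -1.0000)
n_3 = (+0.9163, -0.4005)
n_4 = (+0.9573, +0.2890)
n_5 = (+0.5931, +0.8051)
n_6 = (-0.1398, +0.9902)
  (0,1): δ = 121.90°  ·
  (0,2): δ = 41.11°  ✓
  (0,3): δ = 24.95°  ✓
  (0,4): δ = 65.36°  ·
  (0,5): δ = 102.19°  ·
  (0,6): δ = 146.60°  ·
  (1,2): δ = 99.20°  ·
  (1,3): δ = 33.15°  ✓
  (1,4): δ = 7.27°  ✓
  (1,5): δ = 44.09°  ✓
  (1,6): δ = 88.50°  ·
  (2,3): δ = 113.94°  ·
  (2,4): δ = 73.53°  ·
  (2,5): δ = 36.71°  ✓
  (2,6): δ = 7.70°  ✓
  (3,4): δ = 139.59°  ·
  (3,5): δ = 102.76°  ·
  (3,6): δ = 58.35°  ·
  (4,5): δ = 143.17°  ·
  (4,6): δ = 98.76°  ·
  (5,6): δ = 135.59°  ·
antipodal pairs: 7

count = 7; pairs: (0,2), (0,3), (1,3), (1,4), (1,5), (2,5), (2,6)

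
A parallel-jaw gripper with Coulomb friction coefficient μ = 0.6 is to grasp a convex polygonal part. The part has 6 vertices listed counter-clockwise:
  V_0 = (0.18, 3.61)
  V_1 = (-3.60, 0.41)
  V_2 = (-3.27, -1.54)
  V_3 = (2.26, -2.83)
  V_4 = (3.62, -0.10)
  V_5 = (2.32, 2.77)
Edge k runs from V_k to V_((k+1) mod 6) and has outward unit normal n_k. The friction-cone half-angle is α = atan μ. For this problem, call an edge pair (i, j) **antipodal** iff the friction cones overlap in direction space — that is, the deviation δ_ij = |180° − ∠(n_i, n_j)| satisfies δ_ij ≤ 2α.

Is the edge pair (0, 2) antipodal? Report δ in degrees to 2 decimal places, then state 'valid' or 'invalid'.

δ = 53.38°, valid

α = atan 0.6 = 30.96°;  2α = 61.93°
edge 0: e_0 = (-3.78, -3.20);  n_0 = (-0.6461, +0.7632)
edge 2: e_2 = (+5.53, -1.29);  n_2 = (-0.2272, -0.9739)
∠(n_0, n_2) = 126.62°
δ = |180° − 126.62°| = 53.38°
53.38° ≤ 2α = 61.93°  →  valid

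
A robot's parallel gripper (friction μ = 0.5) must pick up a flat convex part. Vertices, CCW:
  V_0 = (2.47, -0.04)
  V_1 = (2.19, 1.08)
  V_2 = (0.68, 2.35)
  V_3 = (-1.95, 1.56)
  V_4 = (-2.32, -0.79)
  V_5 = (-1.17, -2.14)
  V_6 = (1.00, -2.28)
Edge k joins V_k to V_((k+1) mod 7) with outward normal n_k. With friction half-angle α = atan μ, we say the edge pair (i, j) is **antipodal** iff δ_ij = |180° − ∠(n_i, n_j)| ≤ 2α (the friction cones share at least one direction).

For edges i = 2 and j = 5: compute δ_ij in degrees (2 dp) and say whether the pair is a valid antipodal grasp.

α = atan 0.5 = 26.57°;  2α = 53.13°
edge 2: e_2 = (-2.63, -0.79);  n_2 = (-0.2877, +0.9577)
edge 5: e_5 = (+2.17, -0.14);  n_5 = (-0.0644, -0.9979)
∠(n_2, n_5) = 159.59°
δ = |180° − 159.59°| = 20.41°
20.41° ≤ 2α = 53.13°  →  valid

δ = 20.41°, valid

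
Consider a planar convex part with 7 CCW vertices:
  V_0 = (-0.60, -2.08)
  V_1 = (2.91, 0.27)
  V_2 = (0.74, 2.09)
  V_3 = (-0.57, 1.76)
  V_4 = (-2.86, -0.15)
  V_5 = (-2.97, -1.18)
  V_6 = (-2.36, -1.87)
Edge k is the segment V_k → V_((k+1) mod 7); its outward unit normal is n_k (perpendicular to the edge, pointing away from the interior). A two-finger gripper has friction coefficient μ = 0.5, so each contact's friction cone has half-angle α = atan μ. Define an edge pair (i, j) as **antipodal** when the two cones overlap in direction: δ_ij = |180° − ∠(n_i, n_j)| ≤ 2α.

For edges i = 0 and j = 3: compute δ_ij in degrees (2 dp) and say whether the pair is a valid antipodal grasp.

α = atan 0.5 = 26.57°;  2α = 53.13°
edge 0: e_0 = (+3.51, +2.35);  n_0 = (+0.5563, -0.8310)
edge 3: e_3 = (-2.29, -1.91);  n_3 = (-0.6405, +0.7679)
∠(n_0, n_3) = 173.97°
δ = |180° − 173.97°| = 6.03°
6.03° ≤ 2α = 53.13°  →  valid

δ = 6.03°, valid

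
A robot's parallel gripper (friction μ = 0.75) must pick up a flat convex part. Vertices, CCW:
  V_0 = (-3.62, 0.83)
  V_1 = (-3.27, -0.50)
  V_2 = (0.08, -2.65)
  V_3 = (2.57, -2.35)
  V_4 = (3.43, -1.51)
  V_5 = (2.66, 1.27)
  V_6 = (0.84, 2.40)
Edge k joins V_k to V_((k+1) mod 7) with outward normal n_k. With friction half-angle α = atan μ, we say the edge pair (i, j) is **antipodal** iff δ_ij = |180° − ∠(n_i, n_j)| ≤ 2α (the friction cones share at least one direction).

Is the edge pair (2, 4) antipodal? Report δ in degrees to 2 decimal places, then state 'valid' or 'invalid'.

α = atan 0.75 = 36.87°;  2α = 73.74°
edge 2: e_2 = (+2.49, +0.30);  n_2 = (+0.1196, -0.9928)
edge 4: e_4 = (-0.77, +2.78);  n_4 = (+0.9637, +0.2669)
∠(n_2, n_4) = 98.61°
δ = |180° − 98.61°| = 81.39°
81.39° > 2α = 73.74°  →  invalid

δ = 81.39°, invalid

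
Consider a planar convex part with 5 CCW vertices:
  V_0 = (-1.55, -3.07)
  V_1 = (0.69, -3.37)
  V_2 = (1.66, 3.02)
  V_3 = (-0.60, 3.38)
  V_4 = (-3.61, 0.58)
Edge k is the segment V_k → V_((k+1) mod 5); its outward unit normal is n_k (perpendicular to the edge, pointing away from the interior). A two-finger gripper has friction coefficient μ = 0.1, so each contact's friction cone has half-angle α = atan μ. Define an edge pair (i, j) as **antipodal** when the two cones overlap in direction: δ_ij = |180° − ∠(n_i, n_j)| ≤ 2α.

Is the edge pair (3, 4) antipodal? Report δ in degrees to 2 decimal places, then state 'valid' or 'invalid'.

δ = 103.49°, invalid

α = atan 0.1 = 5.71°;  2α = 11.42°
edge 3: e_3 = (-3.01, -2.80);  n_3 = (-0.6811, +0.7322)
edge 4: e_4 = (+2.06, -3.65);  n_4 = (-0.8709, -0.4915)
∠(n_3, n_4) = 76.51°
δ = |180° − 76.51°| = 103.49°
103.49° > 2α = 11.42°  →  invalid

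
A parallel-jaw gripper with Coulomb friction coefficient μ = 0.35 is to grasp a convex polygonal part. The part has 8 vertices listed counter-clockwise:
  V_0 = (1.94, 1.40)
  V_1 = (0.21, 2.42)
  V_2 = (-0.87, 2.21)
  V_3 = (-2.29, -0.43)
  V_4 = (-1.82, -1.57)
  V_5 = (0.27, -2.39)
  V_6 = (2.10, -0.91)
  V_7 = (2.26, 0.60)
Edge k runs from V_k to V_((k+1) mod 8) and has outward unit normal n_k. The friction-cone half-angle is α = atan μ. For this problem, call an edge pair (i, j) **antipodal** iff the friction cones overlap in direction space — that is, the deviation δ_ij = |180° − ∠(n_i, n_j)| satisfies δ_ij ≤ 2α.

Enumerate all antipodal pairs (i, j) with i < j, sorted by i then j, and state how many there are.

count = 8; pairs: (0,3), (0,4), (1,4), (1,5), (2,5), (2,6), (3,6), (3,7)

α = atan 0.35 = 19.29°;  2α = 38.58°
n_0 = (+0.5079, +0.8614)
n_1 = (-0.1909, +0.9816)
n_2 = (-0.8807, +0.4737)
n_3 = (-0.9245, -0.3812)
n_4 = (-0.3652, -0.9309)
n_5 = (+0.6288, -0.7775)
n_6 = (+0.9944, -0.1054)
n_7 = (+0.9285, +0.3714)
  (0,1): δ = 138.47°  ·
  (0,2): δ = 87.75°  ·
  (0,3): δ = 37.07°  ✓
  (0,4): δ = 9.10°  ✓
  (0,5): δ = 69.49°  ·
  (0,6): δ = 114.47°  ·
  (0,7): δ = 142.32°  ·
  (1,2): δ = 129.28°  ·
  (1,3): δ = 78.60°  ·
  (1,4): δ = 32.43°  ✓
  (1,5): δ = 27.96°  ✓
  (1,6): δ = 72.95°  ·
  (1,7): δ = 100.80°  ·
  (2,3): δ = 129.32°  ·
  (2,4): δ = 83.15°  ·
  (2,5): δ = 22.76°  ✓
  (2,6): δ = 22.23°  ✓
  (2,7): δ = 50.08°  ·
  (3,4): δ = 133.83°  ·
  (3,5): δ = 73.44°  ·
  (3,6): δ = 28.45°  ✓
  (3,7): δ = 0.60°  ✓
  (4,5): δ = 119.61°  ·
  (4,6): δ = 74.63°  ·
  (4,7): δ = 46.78°  ·
  (5,6): δ = 135.01°  ·
  (5,7): δ = 107.16°  ·
  (6,7): δ = 152.15°  ·
antipodal pairs: 8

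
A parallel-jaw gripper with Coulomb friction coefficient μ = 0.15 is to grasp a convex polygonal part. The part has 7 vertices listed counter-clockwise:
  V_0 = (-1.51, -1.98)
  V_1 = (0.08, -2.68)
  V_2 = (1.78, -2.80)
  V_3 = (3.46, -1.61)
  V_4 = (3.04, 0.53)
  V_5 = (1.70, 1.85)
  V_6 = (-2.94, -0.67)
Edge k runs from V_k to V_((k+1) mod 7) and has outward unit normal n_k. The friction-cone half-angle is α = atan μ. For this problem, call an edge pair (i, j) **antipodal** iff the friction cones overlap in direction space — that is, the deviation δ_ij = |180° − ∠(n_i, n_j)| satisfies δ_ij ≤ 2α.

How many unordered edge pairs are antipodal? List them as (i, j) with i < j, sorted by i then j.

count = 2; pairs: (2,5), (4,6)

α = atan 0.15 = 8.53°;  2α = 17.06°
n_0 = (-0.4029, -0.9152)
n_1 = (-0.0704, -0.9975)
n_2 = (+0.5780, -0.8160)
n_3 = (+0.9813, +0.1926)
n_4 = (+0.7018, +0.7124)
n_5 = (-0.4773, +0.8788)
n_6 = (-0.6755, -0.7374)
  (0,1): δ = 160.28°  ·
  (0,2): δ = 120.93°  ·
  (0,3): δ = 55.13°  ·
  (0,4): δ = 20.81°  ·
  (0,5): δ = 52.27°  ·
  (0,6): δ = 161.27°  ·
  (1,2): δ = 140.65°  ·
  (1,3): δ = 74.86°  ·
  (1,4): δ = 40.53°  ·
  (1,5): δ = 32.54°  ·
  (1,6): δ = 141.55°  ·
  (2,3): δ = 114.21°  ·
  (2,4): δ = 79.88°  ·
  (2,5): δ = 6.80°  ✓
  (2,6): δ = 102.20°  ·
  (3,4): δ = 145.67°  ·
  (3,5): δ = 72.60°  ·
  (3,6): δ = 36.40°  ·
  (4,5): δ = 106.92°  ·
  (4,6): δ = 2.08°  ✓
  (5,6): δ = 71.00°  ·
antipodal pairs: 2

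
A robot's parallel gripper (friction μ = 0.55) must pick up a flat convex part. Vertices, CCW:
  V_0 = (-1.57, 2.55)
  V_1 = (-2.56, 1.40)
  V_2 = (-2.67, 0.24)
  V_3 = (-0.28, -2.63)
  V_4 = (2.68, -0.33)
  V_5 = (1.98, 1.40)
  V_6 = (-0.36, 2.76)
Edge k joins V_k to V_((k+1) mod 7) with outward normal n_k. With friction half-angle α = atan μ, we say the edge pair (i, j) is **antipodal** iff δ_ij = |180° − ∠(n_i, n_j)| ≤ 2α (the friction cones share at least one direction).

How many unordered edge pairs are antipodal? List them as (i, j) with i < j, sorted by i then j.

count = 6; pairs: (0,3), (1,3), (1,4), (2,4), (2,5), (3,6)

α = atan 0.55 = 28.81°;  2α = 57.62°
n_0 = (-0.7579, +0.6524)
n_1 = (-0.9955, +0.0944)
n_2 = (-0.7684, -0.6399)
n_3 = (+0.6136, -0.7896)
n_4 = (+0.9270, +0.3751)
n_5 = (+0.5025, +0.8646)
n_6 = (-0.1710, +0.9853)
  (0,1): δ = 144.69°  ·
  (0,2): δ = 99.49°  ·
  (0,3): δ = 11.43°  ✓
  (0,4): δ = 62.75°  ·
  (0,5): δ = 100.56°  ·
  (0,6): δ = 140.57°  ·
  (1,2): δ = 134.80°  ·
  (1,3): δ = 46.73°  ✓
  (1,4): δ = 27.45°  ✓
  (1,5): δ = 65.25°  ·
  (1,6): δ = 105.26°  ·
  (2,3): δ = 91.94°  ·
  (2,4): δ = 17.76°  ✓
  (2,5): δ = 20.05°  ✓
  (2,6): δ = 60.06°  ·
  (3,4): δ = 105.82°  ·
  (3,5): δ = 68.01°  ·
  (3,6): δ = 28.00°  ✓
  (4,5): δ = 142.19°  ·
  (4,6): δ = 102.18°  ·
  (5,6): δ = 139.99°  ·
antipodal pairs: 6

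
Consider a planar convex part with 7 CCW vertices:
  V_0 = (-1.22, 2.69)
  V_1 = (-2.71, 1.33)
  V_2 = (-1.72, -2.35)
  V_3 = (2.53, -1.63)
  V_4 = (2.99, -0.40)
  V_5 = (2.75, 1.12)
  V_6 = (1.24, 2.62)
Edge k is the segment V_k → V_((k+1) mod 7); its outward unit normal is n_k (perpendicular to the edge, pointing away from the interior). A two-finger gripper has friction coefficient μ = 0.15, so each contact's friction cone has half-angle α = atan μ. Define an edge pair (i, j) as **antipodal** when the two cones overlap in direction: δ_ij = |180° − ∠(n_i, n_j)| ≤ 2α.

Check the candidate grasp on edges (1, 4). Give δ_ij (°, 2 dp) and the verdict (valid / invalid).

δ = 6.08°, valid

α = atan 0.15 = 8.53°;  2α = 17.06°
edge 1: e_1 = (+0.99, -3.68);  n_1 = (-0.9657, -0.2598)
edge 4: e_4 = (-0.24, +1.52);  n_4 = (+0.9878, +0.1560)
∠(n_1, n_4) = 173.92°
δ = |180° − 173.92°| = 6.08°
6.08° ≤ 2α = 17.06°  →  valid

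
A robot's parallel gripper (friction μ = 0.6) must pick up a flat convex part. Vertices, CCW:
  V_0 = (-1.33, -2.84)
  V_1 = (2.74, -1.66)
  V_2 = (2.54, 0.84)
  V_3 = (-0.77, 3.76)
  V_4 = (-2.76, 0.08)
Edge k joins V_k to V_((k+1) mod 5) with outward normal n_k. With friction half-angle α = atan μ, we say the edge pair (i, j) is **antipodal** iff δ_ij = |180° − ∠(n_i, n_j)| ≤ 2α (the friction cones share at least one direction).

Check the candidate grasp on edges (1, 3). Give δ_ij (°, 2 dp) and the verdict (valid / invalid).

δ = 32.98°, valid

α = atan 0.6 = 30.96°;  2α = 61.93°
edge 1: e_1 = (-0.20, +2.50);  n_1 = (+0.9968, +0.0797)
edge 3: e_3 = (-1.99, -3.68);  n_3 = (-0.8796, +0.4757)
∠(n_1, n_3) = 147.02°
δ = |180° − 147.02°| = 32.98°
32.98° ≤ 2α = 61.93°  →  valid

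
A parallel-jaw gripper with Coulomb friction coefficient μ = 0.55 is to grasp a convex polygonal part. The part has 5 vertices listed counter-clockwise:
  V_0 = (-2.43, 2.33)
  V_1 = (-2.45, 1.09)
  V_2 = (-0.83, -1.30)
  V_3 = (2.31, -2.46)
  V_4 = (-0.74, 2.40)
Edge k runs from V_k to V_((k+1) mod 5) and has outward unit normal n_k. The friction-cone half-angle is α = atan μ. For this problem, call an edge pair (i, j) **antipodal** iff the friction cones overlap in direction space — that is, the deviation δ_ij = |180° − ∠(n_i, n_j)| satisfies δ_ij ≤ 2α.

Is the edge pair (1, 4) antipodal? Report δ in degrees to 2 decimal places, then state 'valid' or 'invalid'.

δ = 58.24°, invalid

α = atan 0.55 = 28.81°;  2α = 57.62°
edge 1: e_1 = (+1.62, -2.39);  n_1 = (-0.8278, -0.5611)
edge 4: e_4 = (-1.69, -0.07);  n_4 = (-0.0414, +0.9991)
∠(n_1, n_4) = 121.76°
δ = |180° − 121.76°| = 58.24°
58.24° > 2α = 57.62°  →  invalid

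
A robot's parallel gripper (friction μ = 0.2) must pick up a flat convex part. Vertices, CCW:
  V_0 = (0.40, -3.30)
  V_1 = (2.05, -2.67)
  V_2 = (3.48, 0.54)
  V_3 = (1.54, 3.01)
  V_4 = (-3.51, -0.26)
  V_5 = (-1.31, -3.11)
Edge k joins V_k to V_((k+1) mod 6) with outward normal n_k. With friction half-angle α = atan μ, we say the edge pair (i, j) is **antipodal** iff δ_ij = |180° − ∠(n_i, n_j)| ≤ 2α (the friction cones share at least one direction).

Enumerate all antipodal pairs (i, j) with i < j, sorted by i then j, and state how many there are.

count = 2; pairs: (0,3), (2,4)

α = atan 0.2 = 11.31°;  2α = 22.62°
n_0 = (+0.3567, -0.9342)
n_1 = (+0.9135, -0.4069)
n_2 = (+0.7864, +0.6177)
n_3 = (-0.5435, +0.8394)
n_4 = (-0.7916, -0.6111)
n_5 = (-0.1104, -0.9939)
  (0,1): δ = 134.91°  ·
  (0,2): δ = 72.75°  ·
  (0,3): δ = 12.03°  ✓
  (0,4): δ = 106.77°  ·
  (0,5): δ = 152.76°  ·
  (1,2): δ = 117.84°  ·
  (1,3): δ = 33.06°  ·
  (1,4): δ = 61.68°  ·
  (1,5): δ = 107.67°  ·
  (2,3): δ = 95.22°  ·
  (2,4): δ = 0.48°  ✓
  (2,5): δ = 45.51°  ·
  (3,4): δ = 85.26°  ·
  (3,5): δ = 39.26°  ·
  (4,5): δ = 134.01°  ·
antipodal pairs: 2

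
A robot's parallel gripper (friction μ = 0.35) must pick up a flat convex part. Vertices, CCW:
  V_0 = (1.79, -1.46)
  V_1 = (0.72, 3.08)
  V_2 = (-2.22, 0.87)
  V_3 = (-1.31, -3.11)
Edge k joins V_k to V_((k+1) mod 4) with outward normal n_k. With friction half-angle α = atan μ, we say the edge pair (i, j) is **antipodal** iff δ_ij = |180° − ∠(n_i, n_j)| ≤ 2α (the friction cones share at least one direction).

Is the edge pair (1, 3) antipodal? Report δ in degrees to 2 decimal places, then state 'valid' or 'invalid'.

δ = 8.91°, valid

α = atan 0.35 = 19.29°;  2α = 38.58°
edge 1: e_1 = (-2.94, -2.21);  n_1 = (-0.6009, +0.7993)
edge 3: e_3 = (+3.10, +1.65);  n_3 = (+0.4698, -0.8827)
∠(n_1, n_3) = 171.09°
δ = |180° − 171.09°| = 8.91°
8.91° ≤ 2α = 38.58°  →  valid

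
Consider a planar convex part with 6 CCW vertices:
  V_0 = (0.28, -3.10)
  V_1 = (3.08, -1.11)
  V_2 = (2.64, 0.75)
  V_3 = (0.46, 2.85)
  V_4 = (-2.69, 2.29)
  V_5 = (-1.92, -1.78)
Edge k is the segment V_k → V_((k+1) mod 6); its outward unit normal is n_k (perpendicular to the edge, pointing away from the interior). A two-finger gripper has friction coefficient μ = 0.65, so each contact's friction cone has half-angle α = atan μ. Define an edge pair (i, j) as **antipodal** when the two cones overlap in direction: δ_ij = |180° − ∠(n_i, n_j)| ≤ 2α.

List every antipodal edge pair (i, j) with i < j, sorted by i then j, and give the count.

count = 7; pairs: (0,3), (0,4), (1,4), (1,5), (2,4), (2,5), (3,5)

α = atan 0.65 = 33.02°;  2α = 66.05°
n_0 = (+0.5793, -0.8151)
n_1 = (+0.9731, +0.2302)
n_2 = (+0.6938, +0.7202)
n_3 = (-0.1750, +0.9846)
n_4 = (-0.9826, -0.1859)
n_5 = (-0.5145, -0.8575)
  (0,1): δ = 112.09°  ·
  (0,2): δ = 79.33°  ·
  (0,3): δ = 25.32°  ✓
  (0,4): δ = 65.31°  ✓
  (0,5): δ = 113.63°  ·
  (1,2): δ = 147.24°  ·
  (1,3): δ = 93.23°  ·
  (1,4): δ = 2.60°  ✓
  (1,5): δ = 45.73°  ✓
  (2,3): δ = 125.99°  ·
  (2,4): δ = 35.36°  ✓
  (2,5): δ = 12.97°  ✓
  (3,4): δ = 89.37°  ·
  (3,5): δ = 41.04°  ✓
  (4,5): δ = 131.68°  ·
antipodal pairs: 7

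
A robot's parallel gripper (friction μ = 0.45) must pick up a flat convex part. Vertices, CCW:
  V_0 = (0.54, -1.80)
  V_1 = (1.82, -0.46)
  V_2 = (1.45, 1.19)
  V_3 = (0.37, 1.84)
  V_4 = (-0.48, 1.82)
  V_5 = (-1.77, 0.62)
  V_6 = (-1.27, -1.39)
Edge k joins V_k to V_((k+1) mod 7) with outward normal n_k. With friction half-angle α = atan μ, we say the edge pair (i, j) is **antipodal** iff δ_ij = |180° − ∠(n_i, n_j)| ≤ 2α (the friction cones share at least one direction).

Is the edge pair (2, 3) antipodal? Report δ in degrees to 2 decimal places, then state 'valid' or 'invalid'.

δ = 147.61°, invalid

α = atan 0.45 = 24.23°;  2α = 48.46°
edge 2: e_2 = (-1.08, +0.65);  n_2 = (+0.5157, +0.8568)
edge 3: e_3 = (-0.85, -0.02);  n_3 = (-0.0235, +0.9997)
∠(n_2, n_3) = 32.39°
δ = |180° − 32.39°| = 147.61°
147.61° > 2α = 48.46°  →  invalid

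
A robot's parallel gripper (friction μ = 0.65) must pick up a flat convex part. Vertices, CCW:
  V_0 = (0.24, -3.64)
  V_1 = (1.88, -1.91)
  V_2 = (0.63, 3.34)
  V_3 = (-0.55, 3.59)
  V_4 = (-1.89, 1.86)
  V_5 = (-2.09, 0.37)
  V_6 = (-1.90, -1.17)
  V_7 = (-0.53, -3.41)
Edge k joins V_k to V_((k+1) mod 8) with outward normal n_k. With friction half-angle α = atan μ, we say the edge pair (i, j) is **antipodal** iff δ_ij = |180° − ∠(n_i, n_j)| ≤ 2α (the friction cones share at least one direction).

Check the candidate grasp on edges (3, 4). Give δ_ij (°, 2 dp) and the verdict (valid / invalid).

α = atan 0.65 = 33.02°;  2α = 66.05°
edge 3: e_3 = (-1.34, -1.73);  n_3 = (-0.7906, +0.6124)
edge 4: e_4 = (-0.20, -1.49);  n_4 = (-0.9911, +0.1330)
∠(n_3, n_4) = 30.12°
δ = |180° − 30.12°| = 149.88°
149.88° > 2α = 66.05°  →  invalid

δ = 149.88°, invalid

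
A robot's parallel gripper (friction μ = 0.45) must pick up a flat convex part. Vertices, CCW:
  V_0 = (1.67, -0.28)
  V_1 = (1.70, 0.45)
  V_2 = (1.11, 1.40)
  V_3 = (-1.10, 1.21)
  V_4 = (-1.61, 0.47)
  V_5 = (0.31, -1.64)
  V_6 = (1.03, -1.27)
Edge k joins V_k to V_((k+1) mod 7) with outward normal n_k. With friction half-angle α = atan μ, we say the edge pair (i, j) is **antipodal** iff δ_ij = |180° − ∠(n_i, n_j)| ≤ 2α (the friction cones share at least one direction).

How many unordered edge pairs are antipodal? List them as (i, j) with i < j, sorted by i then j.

α = atan 0.45 = 24.23°;  2α = 48.46°
n_0 = (+0.9992, -0.0411)
n_1 = (+0.8495, +0.5276)
n_2 = (-0.0857, +0.9963)
n_3 = (-0.8234, +0.5675)
n_4 = (-0.7396, -0.6730)
n_5 = (+0.4571, -0.8894)
n_6 = (+0.8398, -0.5429)
  (0,1): δ = 145.80°  ·
  (0,2): δ = 82.73°  ·
  (0,3): δ = 32.22°  ✓
  (0,4): δ = 44.65°  ✓
  (0,5): δ = 119.55°  ·
  (0,6): δ = 149.47°  ·
  (1,2): δ = 116.93°  ·
  (1,3): δ = 66.42°  ·
  (1,4): δ = 10.46°  ✓
  (1,5): δ = 85.36°  ·
  (1,6): δ = 115.28°  ·
  (2,3): δ = 129.49°  ·
  (2,4): δ = 52.61°  ·
  (2,5): δ = 22.28°  ✓
  (2,6): δ = 52.20°  ·
  (3,4): δ = 103.13°  ·
  (3,5): δ = 28.23°  ✓
  (3,6): δ = 1.69°  ✓
  (4,5): δ = 105.10°  ·
  (4,6): δ = 75.18°  ·
  (5,6): δ = 150.08°  ·
antipodal pairs: 6

count = 6; pairs: (0,3), (0,4), (1,4), (2,5), (3,5), (3,6)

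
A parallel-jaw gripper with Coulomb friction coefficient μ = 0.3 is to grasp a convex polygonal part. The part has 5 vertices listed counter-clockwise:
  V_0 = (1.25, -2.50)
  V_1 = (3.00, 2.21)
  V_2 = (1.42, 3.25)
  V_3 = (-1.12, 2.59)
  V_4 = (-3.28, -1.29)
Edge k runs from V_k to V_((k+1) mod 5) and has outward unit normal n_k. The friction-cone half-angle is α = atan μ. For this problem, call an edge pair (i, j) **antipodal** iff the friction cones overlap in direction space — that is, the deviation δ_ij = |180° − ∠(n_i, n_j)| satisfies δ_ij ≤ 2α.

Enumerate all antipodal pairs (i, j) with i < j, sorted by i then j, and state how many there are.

count = 3; pairs: (0,3), (1,4), (2,4)

α = atan 0.3 = 16.70°;  2α = 33.40°
n_0 = (+0.9374, -0.3483)
n_1 = (+0.5498, +0.8353)
n_2 = (-0.2515, +0.9679)
n_3 = (-0.8737, +0.4864)
n_4 = (-0.2581, -0.9661)
  (0,1): δ = 102.97°  ·
  (0,2): δ = 55.05°  ·
  (0,3): δ = 8.72°  ✓
  (0,4): δ = 95.43°  ·
  (1,2): δ = 132.08°  ·
  (1,3): δ = 85.75°  ·
  (1,4): δ = 18.40°  ✓
  (2,3): δ = 133.67°  ·
  (2,4): δ = 29.52°  ✓
  (3,4): δ = 75.85°  ·
antipodal pairs: 3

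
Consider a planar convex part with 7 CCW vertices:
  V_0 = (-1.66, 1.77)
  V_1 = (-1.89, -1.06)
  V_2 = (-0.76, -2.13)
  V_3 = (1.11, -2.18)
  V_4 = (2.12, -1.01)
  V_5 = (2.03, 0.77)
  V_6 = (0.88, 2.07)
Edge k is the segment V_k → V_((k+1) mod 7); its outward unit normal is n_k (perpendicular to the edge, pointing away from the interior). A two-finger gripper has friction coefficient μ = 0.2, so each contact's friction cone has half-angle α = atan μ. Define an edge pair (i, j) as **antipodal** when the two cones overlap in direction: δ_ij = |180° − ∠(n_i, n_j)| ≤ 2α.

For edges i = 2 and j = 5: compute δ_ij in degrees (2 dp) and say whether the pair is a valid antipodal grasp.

α = atan 0.2 = 11.31°;  2α = 22.62°
edge 2: e_2 = (+1.87, -0.05);  n_2 = (-0.0267, -0.9996)
edge 5: e_5 = (-1.15, +1.30);  n_5 = (+0.7490, +0.6626)
∠(n_2, n_5) = 133.03°
δ = |180° − 133.03°| = 46.97°
46.97° > 2α = 22.62°  →  invalid

δ = 46.97°, invalid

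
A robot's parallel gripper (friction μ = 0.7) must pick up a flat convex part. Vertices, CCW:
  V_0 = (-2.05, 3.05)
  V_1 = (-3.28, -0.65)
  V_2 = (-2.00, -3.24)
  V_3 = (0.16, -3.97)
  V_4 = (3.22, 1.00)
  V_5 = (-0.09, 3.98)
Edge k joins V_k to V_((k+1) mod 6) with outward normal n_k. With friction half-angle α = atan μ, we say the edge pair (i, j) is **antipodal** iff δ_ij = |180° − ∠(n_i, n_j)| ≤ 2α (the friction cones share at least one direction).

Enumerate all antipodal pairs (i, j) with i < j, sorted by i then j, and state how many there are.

count = 7; pairs: (0,3), (0,4), (1,3), (1,4), (2,4), (2,5), (3,5)

α = atan 0.7 = 34.99°;  2α = 69.98°
n_0 = (-0.9489, +0.3155)
n_1 = (-0.8965, -0.4431)
n_2 = (-0.3202, -0.9474)
n_3 = (+0.8515, -0.5243)
n_4 = (+0.6691, +0.7432)
n_5 = (-0.4287, +0.9035)
  (0,1): δ = 135.31°  ·
  (0,2): δ = 90.28°  ·
  (0,3): δ = 13.23°  ✓
  (0,4): δ = 66.39°  ✓
  (0,5): δ = 133.77°  ·
  (1,2): δ = 134.97°  ·
  (1,3): δ = 57.92°  ✓
  (1,4): δ = 21.70°  ✓
  (1,5): δ = 89.08°  ·
  (2,3): δ = 102.95°  ·
  (2,4): δ = 23.32°  ✓
  (2,5): δ = 44.06°  ✓
  (3,4): δ = 100.38°  ·
  (3,5): δ = 33.00°  ✓
  (4,5): δ = 112.62°  ·
antipodal pairs: 7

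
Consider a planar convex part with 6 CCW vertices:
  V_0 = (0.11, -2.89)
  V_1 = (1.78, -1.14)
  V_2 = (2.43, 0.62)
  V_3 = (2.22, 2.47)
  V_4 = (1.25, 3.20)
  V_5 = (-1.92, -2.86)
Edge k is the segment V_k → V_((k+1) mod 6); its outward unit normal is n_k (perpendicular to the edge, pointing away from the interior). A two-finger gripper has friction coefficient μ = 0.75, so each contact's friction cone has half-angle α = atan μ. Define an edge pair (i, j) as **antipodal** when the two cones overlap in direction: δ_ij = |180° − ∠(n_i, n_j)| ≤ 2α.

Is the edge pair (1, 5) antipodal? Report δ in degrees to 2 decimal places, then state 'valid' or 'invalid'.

δ = 109.42°, invalid

α = atan 0.75 = 36.87°;  2α = 73.74°
edge 1: e_1 = (+0.65, +1.76);  n_1 = (+0.9381, -0.3464)
edge 5: e_5 = (+2.03, -0.03);  n_5 = (-0.0148, -0.9999)
∠(n_1, n_5) = 70.58°
δ = |180° − 70.58°| = 109.42°
109.42° > 2α = 73.74°  →  invalid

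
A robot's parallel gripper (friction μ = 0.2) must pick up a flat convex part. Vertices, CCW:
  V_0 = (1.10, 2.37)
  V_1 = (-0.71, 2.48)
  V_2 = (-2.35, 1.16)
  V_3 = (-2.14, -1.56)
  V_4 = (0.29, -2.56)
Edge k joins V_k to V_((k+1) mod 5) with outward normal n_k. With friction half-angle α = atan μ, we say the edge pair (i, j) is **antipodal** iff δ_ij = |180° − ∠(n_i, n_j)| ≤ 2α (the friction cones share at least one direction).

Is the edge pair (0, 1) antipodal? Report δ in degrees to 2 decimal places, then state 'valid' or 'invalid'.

α = atan 0.2 = 11.31°;  2α = 22.62°
edge 0: e_0 = (-1.81, +0.11);  n_0 = (+0.0607, +0.9982)
edge 1: e_1 = (-1.64, -1.32);  n_1 = (-0.6270, +0.7790)
∠(n_0, n_1) = 42.31°
δ = |180° − 42.31°| = 137.69°
137.69° > 2α = 22.62°  →  invalid

δ = 137.69°, invalid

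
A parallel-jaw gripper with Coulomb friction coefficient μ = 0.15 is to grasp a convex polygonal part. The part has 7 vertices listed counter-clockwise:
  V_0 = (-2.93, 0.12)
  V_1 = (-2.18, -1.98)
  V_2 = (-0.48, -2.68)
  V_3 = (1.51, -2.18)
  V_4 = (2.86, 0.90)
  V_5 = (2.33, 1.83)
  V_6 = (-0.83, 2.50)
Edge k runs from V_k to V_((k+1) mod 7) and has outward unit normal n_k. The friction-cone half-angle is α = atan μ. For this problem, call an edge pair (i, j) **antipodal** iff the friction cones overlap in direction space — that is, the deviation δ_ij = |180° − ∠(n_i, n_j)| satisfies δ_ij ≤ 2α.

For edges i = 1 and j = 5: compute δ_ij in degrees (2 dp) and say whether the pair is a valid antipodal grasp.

α = atan 0.15 = 8.53°;  2α = 17.06°
edge 1: e_1 = (+1.70, -0.70);  n_1 = (-0.3807, -0.9247)
edge 5: e_5 = (-3.16, +0.67);  n_5 = (+0.2074, +0.9783)
∠(n_1, n_5) = 169.59°
δ = |180° − 169.59°| = 10.41°
10.41° ≤ 2α = 17.06°  →  valid

δ = 10.41°, valid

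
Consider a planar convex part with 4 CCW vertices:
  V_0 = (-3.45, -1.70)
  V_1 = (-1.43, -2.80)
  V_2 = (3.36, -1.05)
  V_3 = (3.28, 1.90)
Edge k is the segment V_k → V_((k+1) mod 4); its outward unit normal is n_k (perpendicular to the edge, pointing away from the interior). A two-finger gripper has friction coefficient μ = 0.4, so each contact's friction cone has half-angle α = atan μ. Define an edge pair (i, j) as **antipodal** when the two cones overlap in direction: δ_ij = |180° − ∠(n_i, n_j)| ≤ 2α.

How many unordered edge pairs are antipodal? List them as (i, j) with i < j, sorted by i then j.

count = 1; pairs: (1,3)

α = atan 0.4 = 21.80°;  2α = 43.60°
n_0 = (-0.4782, -0.8782)
n_1 = (+0.3432, -0.9393)
n_2 = (+0.9996, +0.0271)
n_3 = (-0.4717, +0.8818)
  (0,1): δ = 131.36°  ·
  (0,2): δ = 59.88°  ·
  (0,3): δ = 56.71°  ·
  (1,2): δ = 108.52°  ·
  (1,3): δ = 8.07°  ✓
  (2,3): δ = 63.41°  ·
antipodal pairs: 1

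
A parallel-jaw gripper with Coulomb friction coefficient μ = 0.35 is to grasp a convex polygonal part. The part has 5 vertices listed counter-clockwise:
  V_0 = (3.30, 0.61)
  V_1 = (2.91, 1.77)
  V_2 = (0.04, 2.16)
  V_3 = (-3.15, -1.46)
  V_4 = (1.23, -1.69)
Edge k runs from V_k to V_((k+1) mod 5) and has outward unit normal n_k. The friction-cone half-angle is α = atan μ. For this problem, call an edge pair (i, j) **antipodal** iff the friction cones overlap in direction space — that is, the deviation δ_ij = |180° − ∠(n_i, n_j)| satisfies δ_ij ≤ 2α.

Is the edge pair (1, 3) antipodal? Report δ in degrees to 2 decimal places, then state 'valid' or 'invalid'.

δ = 4.73°, valid

α = atan 0.35 = 19.29°;  2α = 38.58°
edge 1: e_1 = (-2.87, +0.39);  n_1 = (+0.1347, +0.9909)
edge 3: e_3 = (+4.38, -0.23);  n_3 = (-0.0524, -0.9986)
∠(n_1, n_3) = 175.27°
δ = |180° − 175.27°| = 4.73°
4.73° ≤ 2α = 38.58°  →  valid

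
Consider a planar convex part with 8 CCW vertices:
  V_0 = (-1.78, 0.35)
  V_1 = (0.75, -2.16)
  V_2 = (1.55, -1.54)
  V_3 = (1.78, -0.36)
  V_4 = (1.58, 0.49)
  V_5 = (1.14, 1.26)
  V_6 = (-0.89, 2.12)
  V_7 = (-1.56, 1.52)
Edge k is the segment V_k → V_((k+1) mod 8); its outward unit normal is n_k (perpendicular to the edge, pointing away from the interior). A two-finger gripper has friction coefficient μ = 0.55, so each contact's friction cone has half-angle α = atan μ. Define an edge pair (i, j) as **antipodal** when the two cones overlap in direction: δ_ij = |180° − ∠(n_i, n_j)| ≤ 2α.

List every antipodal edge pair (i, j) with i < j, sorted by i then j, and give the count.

α = atan 0.55 = 28.81°;  2α = 57.62°
n_0 = (-0.7043, -0.7099)
n_1 = (+0.6126, -0.7904)
n_2 = (+0.9815, -0.1913)
n_3 = (+0.9734, +0.2290)
n_4 = (+0.8682, +0.4961)
n_5 = (+0.3901, +0.9208)
n_6 = (-0.6671, +0.7450)
n_7 = (-0.9828, +0.1848)
  (0,1): δ = 97.45°  ·
  (0,2): δ = 56.26°  ✓
  (0,3): δ = 31.99°  ✓
  (0,4): δ = 15.48°  ✓
  (0,5): δ = 21.81°  ✓
  (0,6): δ = 86.62°  ·
  (0,7): δ = 124.12°  ·
  (1,2): δ = 138.81°  ·
  (1,3): δ = 114.54°  ·
  (1,4): δ = 98.03°  ·
  (1,5): δ = 60.74°  ·
  (1,6): δ = 4.07°  ✓
  (1,7): δ = 41.58°  ✓
  (2,3): δ = 155.73°  ·
  (2,4): δ = 139.23°  ·
  (2,5): δ = 101.93°  ·
  (2,6): δ = 37.13°  ✓
  (2,7): δ = 0.38°  ✓
  (3,4): δ = 163.50°  ·
  (3,5): δ = 126.20°  ·
  (3,6): δ = 61.40°  ·
  (3,7): δ = 23.89°  ✓
  (4,5): δ = 142.70°  ·
  (4,6): δ = 77.90°  ·
  (4,7): δ = 40.39°  ✓
  (5,6): δ = 115.20°  ·
  (5,7): δ = 77.69°  ·
  (6,7): δ = 142.49°  ·
antipodal pairs: 10

count = 10; pairs: (0,2), (0,3), (0,4), (0,5), (1,6), (1,7), (2,6), (2,7), (3,7), (4,7)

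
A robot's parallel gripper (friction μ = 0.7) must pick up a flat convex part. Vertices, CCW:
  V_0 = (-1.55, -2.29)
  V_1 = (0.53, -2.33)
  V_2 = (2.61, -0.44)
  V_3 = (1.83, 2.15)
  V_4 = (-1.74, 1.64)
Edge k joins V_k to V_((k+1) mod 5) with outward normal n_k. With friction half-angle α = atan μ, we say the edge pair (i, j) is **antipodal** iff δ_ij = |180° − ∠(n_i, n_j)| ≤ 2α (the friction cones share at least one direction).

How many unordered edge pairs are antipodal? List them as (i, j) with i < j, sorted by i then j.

count = 4; pairs: (0,3), (1,3), (1,4), (2,4)

α = atan 0.7 = 34.99°;  2α = 69.98°
n_0 = (-0.0192, -0.9998)
n_1 = (+0.6725, -0.7401)
n_2 = (+0.9575, +0.2884)
n_3 = (-0.1414, +0.9899)
n_4 = (-0.9988, -0.0483)
  (0,1): δ = 136.64°  ·
  (0,2): δ = 72.14°  ·
  (0,3): δ = 9.23°  ✓
  (0,4): δ = 93.87°  ·
  (1,2): δ = 115.50°  ·
  (1,3): δ = 34.13°  ✓
  (1,4): δ = 50.51°  ✓
  (2,3): δ = 98.63°  ·
  (2,4): δ = 13.99°  ✓
  (3,4): δ = 95.36°  ·
antipodal pairs: 4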